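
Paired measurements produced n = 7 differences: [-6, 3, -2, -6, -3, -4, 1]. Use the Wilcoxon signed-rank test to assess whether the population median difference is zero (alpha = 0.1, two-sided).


Step 1: Drop any zero differences (none here) and take |d_i|.
|d| = [6, 3, 2, 6, 3, 4, 1]
Step 2: Midrank |d_i| (ties get averaged ranks).
ranks: |6|->6.5, |3|->3.5, |2|->2, |6|->6.5, |3|->3.5, |4|->5, |1|->1
Step 3: Attach original signs; sum ranks with positive sign and with negative sign.
W+ = 3.5 + 1 = 4.5
W- = 6.5 + 2 + 6.5 + 3.5 + 5 = 23.5
(Check: W+ + W- = 28 should equal n(n+1)/2 = 28.)
Step 4: Test statistic W = min(W+, W-) = 4.5.
Step 5: Ties in |d|, so use the tie-corrected normal approximation.
        E[W] = n(n+1)/4 = 7*8/4 = 14.
        Tie groups: |d|=3 (t=2), |d|=6 (t=2); sum(t^3 - t) = 12.
        Var[W] = n(n+1)(2n+1)/24 - sum(t^3-t)/48 = 840/24 - 12/48 = 34.75.
        z = (W - E[W]) / sqrt(Var[W]) = (4.5 - 14) / 5.8949 = -1.6116.
        Two-sided p = 2*Phi(z) = 0.107058.
Step 6: alpha = 0.1. fail to reject H0.

W+ = 4.5, W- = 23.5, W = min = 4.5, p = 0.107058, fail to reject H0.


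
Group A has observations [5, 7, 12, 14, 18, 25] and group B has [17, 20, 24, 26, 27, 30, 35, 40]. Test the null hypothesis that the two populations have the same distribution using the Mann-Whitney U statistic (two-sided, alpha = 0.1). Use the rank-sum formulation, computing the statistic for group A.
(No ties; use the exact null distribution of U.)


Step 1: Combine and sort all 14 observations; assign midranks.
sorted (value, group): (5,X), (7,X), (12,X), (14,X), (17,Y), (18,X), (20,Y), (24,Y), (25,X), (26,Y), (27,Y), (30,Y), (35,Y), (40,Y)
ranks: 5->1, 7->2, 12->3, 14->4, 17->5, 18->6, 20->7, 24->8, 25->9, 26->10, 27->11, 30->12, 35->13, 40->14
Step 2: Rank sum for X: R1 = 1 + 2 + 3 + 4 + 6 + 9 = 25.
Step 3: U_X = R1 - n1(n1+1)/2 = 25 - 6*7/2 = 25 - 21 = 4.
       U_Y = n1*n2 - U_X = 48 - 4 = 44.
Step 4: No ties, so the exact null distribution of U (based on enumerating the C(14,6) = 3003 equally likely rank assignments) gives the two-sided p-value.
Step 5: p-value = 0.007992; compare to alpha = 0.1. reject H0.

U_X = 4, p = 0.007992, reject H0 at alpha = 0.1.


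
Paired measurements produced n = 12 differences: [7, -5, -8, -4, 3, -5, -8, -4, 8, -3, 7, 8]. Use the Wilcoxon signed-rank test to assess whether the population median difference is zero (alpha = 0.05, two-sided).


Step 1: Drop any zero differences (none here) and take |d_i|.
|d| = [7, 5, 8, 4, 3, 5, 8, 4, 8, 3, 7, 8]
Step 2: Midrank |d_i| (ties get averaged ranks).
ranks: |7|->7.5, |5|->5.5, |8|->10.5, |4|->3.5, |3|->1.5, |5|->5.5, |8|->10.5, |4|->3.5, |8|->10.5, |3|->1.5, |7|->7.5, |8|->10.5
Step 3: Attach original signs; sum ranks with positive sign and with negative sign.
W+ = 7.5 + 1.5 + 10.5 + 7.5 + 10.5 = 37.5
W- = 5.5 + 10.5 + 3.5 + 5.5 + 10.5 + 3.5 + 1.5 = 40.5
(Check: W+ + W- = 78 should equal n(n+1)/2 = 78.)
Step 4: Test statistic W = min(W+, W-) = 37.5.
Step 5: Ties in |d|, so use the tie-corrected normal approximation.
        E[W] = n(n+1)/4 = 12*13/4 = 39.
        Tie groups: |d|=3 (t=2), |d|=4 (t=2), |d|=5 (t=2), |d|=7 (t=2), |d|=8 (t=4); sum(t^3 - t) = 84.
        Var[W] = n(n+1)(2n+1)/24 - sum(t^3-t)/48 = 3900/24 - 84/48 = 160.75.
        z = (W - E[W]) / sqrt(Var[W]) = (37.5 - 39) / 12.6787 = -0.1183.
        Two-sided p = 2*Phi(z) = 0.905823.
Step 6: alpha = 0.05. fail to reject H0.

W+ = 37.5, W- = 40.5, W = min = 37.5, p = 0.905823, fail to reject H0.


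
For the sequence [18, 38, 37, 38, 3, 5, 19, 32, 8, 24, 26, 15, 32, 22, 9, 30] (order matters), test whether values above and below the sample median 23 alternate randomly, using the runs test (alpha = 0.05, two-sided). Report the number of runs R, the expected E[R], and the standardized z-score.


Step 1: Compute median = 23; label A = above, B = below.
Labels in order: BAAABBBABAABABBA  (n_A = 8, n_B = 8)
Step 2: Count runs R = 10.
Step 3: Under H0 (random ordering), E[R] = 2*n_A*n_B/(n_A+n_B) + 1 = 2*8*8/16 + 1 = 9.0000.
        Var[R] = 2*n_A*n_B*(2*n_A*n_B - n_A - n_B) / ((n_A+n_B)^2 * (n_A+n_B-1)) = 14336/3840 = 3.7333.
        SD[R] = 1.9322.
Step 4: Continuity-corrected z = (R - 0.5 - E[R]) / SD[R] = (10 - 0.5 - 9.0000) / 1.9322 = 0.2588.
Step 5: Two-sided p-value via normal approximation = 2*(1 - Phi(|z|)) = 0.795809.
Step 6: alpha = 0.05. fail to reject H0.

R = 10, z = 0.2588, p = 0.795809, fail to reject H0.


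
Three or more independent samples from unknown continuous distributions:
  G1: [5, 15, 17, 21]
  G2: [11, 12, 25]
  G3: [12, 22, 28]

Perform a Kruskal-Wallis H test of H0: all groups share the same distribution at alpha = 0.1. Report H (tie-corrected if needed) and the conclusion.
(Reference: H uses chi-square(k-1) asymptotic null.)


Step 1: Combine all N = 10 observations and assign midranks.
sorted (value, group, rank): (5,G1,1), (11,G2,2), (12,G2,3.5), (12,G3,3.5), (15,G1,5), (17,G1,6), (21,G1,7), (22,G3,8), (25,G2,9), (28,G3,10)
Step 2: Sum ranks within each group.
R_1 = 19 (n_1 = 4)
R_2 = 14.5 (n_2 = 3)
R_3 = 21.5 (n_3 = 3)
Step 3: H = 12/(N(N+1)) * sum(R_i^2/n_i) - 3(N+1)
     = 12/(10*11) * (19^2/4 + 14.5^2/3 + 21.5^2/3) - 3*11
     = 0.109091 * 314.417 - 33
     = 1.300000.
Step 4: Ties present; correction factor C = 1 - 6/(10^3 - 10) = 0.993939. Corrected H = 1.300000 / 0.993939 = 1.307927.
Step 5: Under H0, H ~ chi^2(2); p-value = 0.519981.
Step 6: alpha = 0.1. fail to reject H0.

H = 1.3079, df = 2, p = 0.519981, fail to reject H0.


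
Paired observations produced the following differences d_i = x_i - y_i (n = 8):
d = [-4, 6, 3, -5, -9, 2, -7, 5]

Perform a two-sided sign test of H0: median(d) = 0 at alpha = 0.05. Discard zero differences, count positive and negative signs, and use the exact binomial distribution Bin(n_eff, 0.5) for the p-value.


Step 1: Discard zero differences. Original n = 8; n_eff = number of nonzero differences = 8.
Nonzero differences (with sign): -4, +6, +3, -5, -9, +2, -7, +5
Step 2: Count signs: positive = 4, negative = 4.
Step 3: Under H0: P(positive) = 0.5, so the number of positives S ~ Bin(8, 0.5).
Step 4: Two-sided exact p-value = sum of Bin(8,0.5) probabilities at or below the observed probability = 1.000000.
Step 5: alpha = 0.05. fail to reject H0.

n_eff = 8, pos = 4, neg = 4, p = 1.000000, fail to reject H0.


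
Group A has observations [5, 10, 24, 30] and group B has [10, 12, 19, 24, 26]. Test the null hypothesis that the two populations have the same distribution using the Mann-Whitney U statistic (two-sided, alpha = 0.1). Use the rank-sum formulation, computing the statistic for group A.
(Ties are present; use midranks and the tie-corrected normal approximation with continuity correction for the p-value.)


Step 1: Combine and sort all 9 observations; assign midranks.
sorted (value, group): (5,X), (10,X), (10,Y), (12,Y), (19,Y), (24,X), (24,Y), (26,Y), (30,X)
ranks: 5->1, 10->2.5, 10->2.5, 12->4, 19->5, 24->6.5, 24->6.5, 26->8, 30->9
Step 2: Rank sum for X: R1 = 1 + 2.5 + 6.5 + 9 = 19.
Step 3: U_X = R1 - n1(n1+1)/2 = 19 - 4*5/2 = 19 - 10 = 9.
       U_Y = n1*n2 - U_X = 20 - 9 = 11.
Step 4: Ties are present, so use the tie-corrected normal approximation (with continuity correction) for the p-value.
Step 5: p-value = 0.901705; compare to alpha = 0.1. fail to reject H0.

U_X = 9, p = 0.901705, fail to reject H0 at alpha = 0.1.


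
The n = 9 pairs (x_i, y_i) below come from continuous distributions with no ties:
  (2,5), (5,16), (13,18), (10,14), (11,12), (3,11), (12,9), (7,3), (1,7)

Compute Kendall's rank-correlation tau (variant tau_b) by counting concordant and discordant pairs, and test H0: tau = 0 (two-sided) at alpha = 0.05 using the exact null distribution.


Step 1: Enumerate the 36 unordered pairs (i,j) with i<j and classify each by sign(x_j-x_i) * sign(y_j-y_i).
  (1,2):dx=+3,dy=+11->C; (1,3):dx=+11,dy=+13->C; (1,4):dx=+8,dy=+9->C; (1,5):dx=+9,dy=+7->C
  (1,6):dx=+1,dy=+6->C; (1,7):dx=+10,dy=+4->C; (1,8):dx=+5,dy=-2->D; (1,9):dx=-1,dy=+2->D
  (2,3):dx=+8,dy=+2->C; (2,4):dx=+5,dy=-2->D; (2,5):dx=+6,dy=-4->D; (2,6):dx=-2,dy=-5->C
  (2,7):dx=+7,dy=-7->D; (2,8):dx=+2,dy=-13->D; (2,9):dx=-4,dy=-9->C; (3,4):dx=-3,dy=-4->C
  (3,5):dx=-2,dy=-6->C; (3,6):dx=-10,dy=-7->C; (3,7):dx=-1,dy=-9->C; (3,8):dx=-6,dy=-15->C
  (3,9):dx=-12,dy=-11->C; (4,5):dx=+1,dy=-2->D; (4,6):dx=-7,dy=-3->C; (4,7):dx=+2,dy=-5->D
  (4,8):dx=-3,dy=-11->C; (4,9):dx=-9,dy=-7->C; (5,6):dx=-8,dy=-1->C; (5,7):dx=+1,dy=-3->D
  (5,8):dx=-4,dy=-9->C; (5,9):dx=-10,dy=-5->C; (6,7):dx=+9,dy=-2->D; (6,8):dx=+4,dy=-8->D
  (6,9):dx=-2,dy=-4->C; (7,8):dx=-5,dy=-6->C; (7,9):dx=-11,dy=-2->C; (8,9):dx=-6,dy=+4->D
Step 2: C = 24, D = 12, total pairs = 36.
Step 3: tau = (C - D)/(n(n-1)/2) = (24 - 12)/36 = 0.333333.
Step 4: Exact two-sided p-value (enumerate n! = 362880 permutations of y under H0): p = 0.259518.
Step 5: alpha = 0.05. fail to reject H0.

tau_b = 0.3333 (C=24, D=12), p = 0.259518, fail to reject H0.


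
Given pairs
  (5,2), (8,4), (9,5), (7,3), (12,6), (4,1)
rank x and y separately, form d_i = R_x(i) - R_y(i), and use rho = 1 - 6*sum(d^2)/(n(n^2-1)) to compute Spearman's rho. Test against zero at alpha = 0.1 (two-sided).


Step 1: Rank x and y separately (midranks; no ties here).
rank(x): 5->2, 8->4, 9->5, 7->3, 12->6, 4->1
rank(y): 2->2, 4->4, 5->5, 3->3, 6->6, 1->1
Step 2: d_i = R_x(i) - R_y(i); compute d_i^2.
  (2-2)^2=0, (4-4)^2=0, (5-5)^2=0, (3-3)^2=0, (6-6)^2=0, (1-1)^2=0
sum(d^2) = 0.
Step 3: rho = 1 - 6*0 / (6*(6^2 - 1)) = 1 - 0/210 = 1.000000.
Step 5: Two-sided p-value from the t-distribution with 4 df = 0.000000.
Step 6: alpha = 0.1. reject H0.

rho = 1.0000, p = 0.000000, reject H0 at alpha = 0.1.


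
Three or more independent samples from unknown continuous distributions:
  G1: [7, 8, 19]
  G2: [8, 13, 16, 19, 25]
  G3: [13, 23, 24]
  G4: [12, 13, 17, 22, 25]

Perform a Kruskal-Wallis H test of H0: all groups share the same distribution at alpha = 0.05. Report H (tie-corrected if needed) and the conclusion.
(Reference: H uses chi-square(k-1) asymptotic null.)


Step 1: Combine all N = 16 observations and assign midranks.
sorted (value, group, rank): (7,G1,1), (8,G1,2.5), (8,G2,2.5), (12,G4,4), (13,G2,6), (13,G3,6), (13,G4,6), (16,G2,8), (17,G4,9), (19,G1,10.5), (19,G2,10.5), (22,G4,12), (23,G3,13), (24,G3,14), (25,G2,15.5), (25,G4,15.5)
Step 2: Sum ranks within each group.
R_1 = 14 (n_1 = 3)
R_2 = 42.5 (n_2 = 5)
R_3 = 33 (n_3 = 3)
R_4 = 46.5 (n_4 = 5)
Step 3: H = 12/(N(N+1)) * sum(R_i^2/n_i) - 3(N+1)
     = 12/(16*17) * (14^2/3 + 42.5^2/5 + 33^2/3 + 46.5^2/5) - 3*17
     = 0.044118 * 1222.03 - 51
     = 2.913235.
Step 4: Ties present; correction factor C = 1 - 42/(16^3 - 16) = 0.989706. Corrected H = 2.913235 / 0.989706 = 2.943536.
Step 5: Under H0, H ~ chi^2(3); p-value = 0.400413.
Step 6: alpha = 0.05. fail to reject H0.

H = 2.9435, df = 3, p = 0.400413, fail to reject H0.


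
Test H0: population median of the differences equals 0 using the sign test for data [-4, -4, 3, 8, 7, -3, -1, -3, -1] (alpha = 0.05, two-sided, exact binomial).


Step 1: Discard zero differences. Original n = 9; n_eff = number of nonzero differences = 9.
Nonzero differences (with sign): -4, -4, +3, +8, +7, -3, -1, -3, -1
Step 2: Count signs: positive = 3, negative = 6.
Step 3: Under H0: P(positive) = 0.5, so the number of positives S ~ Bin(9, 0.5).
Step 4: Two-sided exact p-value = sum of Bin(9,0.5) probabilities at or below the observed probability = 0.507812.
Step 5: alpha = 0.05. fail to reject H0.

n_eff = 9, pos = 3, neg = 6, p = 0.507812, fail to reject H0.


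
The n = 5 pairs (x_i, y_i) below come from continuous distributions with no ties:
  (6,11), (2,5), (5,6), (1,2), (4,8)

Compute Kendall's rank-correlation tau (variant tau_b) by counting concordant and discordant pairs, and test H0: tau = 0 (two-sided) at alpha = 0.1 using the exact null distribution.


Step 1: Enumerate the 10 unordered pairs (i,j) with i<j and classify each by sign(x_j-x_i) * sign(y_j-y_i).
  (1,2):dx=-4,dy=-6->C; (1,3):dx=-1,dy=-5->C; (1,4):dx=-5,dy=-9->C; (1,5):dx=-2,dy=-3->C
  (2,3):dx=+3,dy=+1->C; (2,4):dx=-1,dy=-3->C; (2,5):dx=+2,dy=+3->C; (3,4):dx=-4,dy=-4->C
  (3,5):dx=-1,dy=+2->D; (4,5):dx=+3,dy=+6->C
Step 2: C = 9, D = 1, total pairs = 10.
Step 3: tau = (C - D)/(n(n-1)/2) = (9 - 1)/10 = 0.800000.
Step 4: Exact two-sided p-value (enumerate n! = 120 permutations of y under H0): p = 0.083333.
Step 5: alpha = 0.1. reject H0.

tau_b = 0.8000 (C=9, D=1), p = 0.083333, reject H0.


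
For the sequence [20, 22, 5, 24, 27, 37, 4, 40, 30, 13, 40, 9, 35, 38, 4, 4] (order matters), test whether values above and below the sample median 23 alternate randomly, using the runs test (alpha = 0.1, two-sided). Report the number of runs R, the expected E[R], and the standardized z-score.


Step 1: Compute median = 23; label A = above, B = below.
Labels in order: BBBAAABAABABAABB  (n_A = 8, n_B = 8)
Step 2: Count runs R = 9.
Step 3: Under H0 (random ordering), E[R] = 2*n_A*n_B/(n_A+n_B) + 1 = 2*8*8/16 + 1 = 9.0000.
        Var[R] = 2*n_A*n_B*(2*n_A*n_B - n_A - n_B) / ((n_A+n_B)^2 * (n_A+n_B-1)) = 14336/3840 = 3.7333.
        SD[R] = 1.9322.
Step 4: R = E[R], so z = 0 with no continuity correction.
Step 5: Two-sided p-value via normal approximation = 2*(1 - Phi(|z|)) = 1.000000.
Step 6: alpha = 0.1. fail to reject H0.

R = 9, z = 0.0000, p = 1.000000, fail to reject H0.


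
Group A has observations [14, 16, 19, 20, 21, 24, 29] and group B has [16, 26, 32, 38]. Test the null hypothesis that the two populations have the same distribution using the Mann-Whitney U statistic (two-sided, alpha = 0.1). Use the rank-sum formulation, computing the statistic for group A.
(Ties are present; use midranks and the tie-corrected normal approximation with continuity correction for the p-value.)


Step 1: Combine and sort all 11 observations; assign midranks.
sorted (value, group): (14,X), (16,X), (16,Y), (19,X), (20,X), (21,X), (24,X), (26,Y), (29,X), (32,Y), (38,Y)
ranks: 14->1, 16->2.5, 16->2.5, 19->4, 20->5, 21->6, 24->7, 26->8, 29->9, 32->10, 38->11
Step 2: Rank sum for X: R1 = 1 + 2.5 + 4 + 5 + 6 + 7 + 9 = 34.5.
Step 3: U_X = R1 - n1(n1+1)/2 = 34.5 - 7*8/2 = 34.5 - 28 = 6.5.
       U_Y = n1*n2 - U_X = 28 - 6.5 = 21.5.
Step 4: Ties are present, so use the tie-corrected normal approximation (with continuity correction) for the p-value.
Step 5: p-value = 0.184875; compare to alpha = 0.1. fail to reject H0.

U_X = 6.5, p = 0.184875, fail to reject H0 at alpha = 0.1.


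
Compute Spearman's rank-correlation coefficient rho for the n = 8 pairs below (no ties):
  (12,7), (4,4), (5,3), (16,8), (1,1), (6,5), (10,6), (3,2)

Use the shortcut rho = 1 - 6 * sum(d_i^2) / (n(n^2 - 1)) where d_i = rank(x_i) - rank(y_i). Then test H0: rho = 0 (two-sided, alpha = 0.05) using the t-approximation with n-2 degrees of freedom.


Step 1: Rank x and y separately (midranks; no ties here).
rank(x): 12->7, 4->3, 5->4, 16->8, 1->1, 6->5, 10->6, 3->2
rank(y): 7->7, 4->4, 3->3, 8->8, 1->1, 5->5, 6->6, 2->2
Step 2: d_i = R_x(i) - R_y(i); compute d_i^2.
  (7-7)^2=0, (3-4)^2=1, (4-3)^2=1, (8-8)^2=0, (1-1)^2=0, (5-5)^2=0, (6-6)^2=0, (2-2)^2=0
sum(d^2) = 2.
Step 3: rho = 1 - 6*2 / (8*(8^2 - 1)) = 1 - 12/504 = 0.976190.
Step 4: Under H0, t = rho * sqrt((n-2)/(1-rho^2)) = 11.0235 ~ t(6).
Step 5: Two-sided p-value from the t-distribution with 6 df = 0.000033.
Step 6: alpha = 0.05. reject H0.

rho = 0.9762, p = 0.000033, reject H0 at alpha = 0.05.


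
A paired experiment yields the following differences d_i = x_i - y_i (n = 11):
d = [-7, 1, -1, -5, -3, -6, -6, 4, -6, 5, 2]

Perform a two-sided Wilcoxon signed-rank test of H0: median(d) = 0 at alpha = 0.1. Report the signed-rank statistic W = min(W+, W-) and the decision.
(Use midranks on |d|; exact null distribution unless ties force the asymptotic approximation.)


Step 1: Drop any zero differences (none here) and take |d_i|.
|d| = [7, 1, 1, 5, 3, 6, 6, 4, 6, 5, 2]
Step 2: Midrank |d_i| (ties get averaged ranks).
ranks: |7|->11, |1|->1.5, |1|->1.5, |5|->6.5, |3|->4, |6|->9, |6|->9, |4|->5, |6|->9, |5|->6.5, |2|->3
Step 3: Attach original signs; sum ranks with positive sign and with negative sign.
W+ = 1.5 + 5 + 6.5 + 3 = 16
W- = 11 + 1.5 + 6.5 + 4 + 9 + 9 + 9 = 50
(Check: W+ + W- = 66 should equal n(n+1)/2 = 66.)
Step 4: Test statistic W = min(W+, W-) = 16.
Step 5: Ties in |d|, so use the tie-corrected normal approximation.
        E[W] = n(n+1)/4 = 11*12/4 = 33.
        Tie groups: |d|=1 (t=2), |d|=5 (t=2), |d|=6 (t=3); sum(t^3 - t) = 36.
        Var[W] = n(n+1)(2n+1)/24 - sum(t^3-t)/48 = 3036/24 - 36/48 = 125.75.
        z = (W - E[W]) / sqrt(Var[W]) = (16 - 33) / 11.2138 = -1.5160.
        Two-sided p = 2*Phi(z) = 0.129523.
Step 6: alpha = 0.1. fail to reject H0.

W+ = 16, W- = 50, W = min = 16, p = 0.129523, fail to reject H0.


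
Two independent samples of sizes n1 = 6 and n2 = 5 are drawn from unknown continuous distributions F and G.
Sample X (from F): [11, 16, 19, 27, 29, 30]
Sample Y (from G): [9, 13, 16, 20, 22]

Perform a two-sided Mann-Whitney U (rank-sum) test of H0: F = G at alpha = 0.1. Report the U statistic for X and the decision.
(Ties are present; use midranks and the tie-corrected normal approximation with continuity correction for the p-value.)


Step 1: Combine and sort all 11 observations; assign midranks.
sorted (value, group): (9,Y), (11,X), (13,Y), (16,X), (16,Y), (19,X), (20,Y), (22,Y), (27,X), (29,X), (30,X)
ranks: 9->1, 11->2, 13->3, 16->4.5, 16->4.5, 19->6, 20->7, 22->8, 27->9, 29->10, 30->11
Step 2: Rank sum for X: R1 = 2 + 4.5 + 6 + 9 + 10 + 11 = 42.5.
Step 3: U_X = R1 - n1(n1+1)/2 = 42.5 - 6*7/2 = 42.5 - 21 = 21.5.
       U_Y = n1*n2 - U_X = 30 - 21.5 = 8.5.
Step 4: Ties are present, so use the tie-corrected normal approximation (with continuity correction) for the p-value.
Step 5: p-value = 0.272229; compare to alpha = 0.1. fail to reject H0.

U_X = 21.5, p = 0.272229, fail to reject H0 at alpha = 0.1.


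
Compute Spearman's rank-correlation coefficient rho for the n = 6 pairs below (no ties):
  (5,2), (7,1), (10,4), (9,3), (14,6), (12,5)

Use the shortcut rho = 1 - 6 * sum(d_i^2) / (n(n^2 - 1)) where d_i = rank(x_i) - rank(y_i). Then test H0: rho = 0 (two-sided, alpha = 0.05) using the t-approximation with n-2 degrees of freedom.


Step 1: Rank x and y separately (midranks; no ties here).
rank(x): 5->1, 7->2, 10->4, 9->3, 14->6, 12->5
rank(y): 2->2, 1->1, 4->4, 3->3, 6->6, 5->5
Step 2: d_i = R_x(i) - R_y(i); compute d_i^2.
  (1-2)^2=1, (2-1)^2=1, (4-4)^2=0, (3-3)^2=0, (6-6)^2=0, (5-5)^2=0
sum(d^2) = 2.
Step 3: rho = 1 - 6*2 / (6*(6^2 - 1)) = 1 - 12/210 = 0.942857.
Step 4: Under H0, t = rho * sqrt((n-2)/(1-rho^2)) = 5.6595 ~ t(4).
Step 5: Two-sided p-value from the t-distribution with 4 df = 0.004805.
Step 6: alpha = 0.05. reject H0.

rho = 0.9429, p = 0.004805, reject H0 at alpha = 0.05.


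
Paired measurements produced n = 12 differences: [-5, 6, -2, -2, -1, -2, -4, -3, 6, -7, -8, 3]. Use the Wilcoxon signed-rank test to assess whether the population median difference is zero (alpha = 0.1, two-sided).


Step 1: Drop any zero differences (none here) and take |d_i|.
|d| = [5, 6, 2, 2, 1, 2, 4, 3, 6, 7, 8, 3]
Step 2: Midrank |d_i| (ties get averaged ranks).
ranks: |5|->8, |6|->9.5, |2|->3, |2|->3, |1|->1, |2|->3, |4|->7, |3|->5.5, |6|->9.5, |7|->11, |8|->12, |3|->5.5
Step 3: Attach original signs; sum ranks with positive sign and with negative sign.
W+ = 9.5 + 9.5 + 5.5 = 24.5
W- = 8 + 3 + 3 + 1 + 3 + 7 + 5.5 + 11 + 12 = 53.5
(Check: W+ + W- = 78 should equal n(n+1)/2 = 78.)
Step 4: Test statistic W = min(W+, W-) = 24.5.
Step 5: Ties in |d|, so use the tie-corrected normal approximation.
        E[W] = n(n+1)/4 = 12*13/4 = 39.
        Tie groups: |d|=2 (t=3), |d|=3 (t=2), |d|=6 (t=2); sum(t^3 - t) = 36.
        Var[W] = n(n+1)(2n+1)/24 - sum(t^3-t)/48 = 3900/24 - 36/48 = 161.75.
        z = (W - E[W]) / sqrt(Var[W]) = (24.5 - 39) / 12.7181 = -1.1401.
        Two-sided p = 2*Phi(z) = 0.254241.
Step 6: alpha = 0.1. fail to reject H0.

W+ = 24.5, W- = 53.5, W = min = 24.5, p = 0.254241, fail to reject H0.


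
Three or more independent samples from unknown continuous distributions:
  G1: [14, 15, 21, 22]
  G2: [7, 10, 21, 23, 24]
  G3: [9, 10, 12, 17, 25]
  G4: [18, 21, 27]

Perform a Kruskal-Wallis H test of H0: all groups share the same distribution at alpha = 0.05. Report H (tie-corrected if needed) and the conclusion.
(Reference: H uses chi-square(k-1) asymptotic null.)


Step 1: Combine all N = 17 observations and assign midranks.
sorted (value, group, rank): (7,G2,1), (9,G3,2), (10,G2,3.5), (10,G3,3.5), (12,G3,5), (14,G1,6), (15,G1,7), (17,G3,8), (18,G4,9), (21,G1,11), (21,G2,11), (21,G4,11), (22,G1,13), (23,G2,14), (24,G2,15), (25,G3,16), (27,G4,17)
Step 2: Sum ranks within each group.
R_1 = 37 (n_1 = 4)
R_2 = 44.5 (n_2 = 5)
R_3 = 34.5 (n_3 = 5)
R_4 = 37 (n_4 = 3)
Step 3: H = 12/(N(N+1)) * sum(R_i^2/n_i) - 3(N+1)
     = 12/(17*18) * (37^2/4 + 44.5^2/5 + 34.5^2/5 + 37^2/3) - 3*18
     = 0.039216 * 1432.68 - 54
     = 2.183660.
Step 4: Ties present; correction factor C = 1 - 30/(17^3 - 17) = 0.993873. Corrected H = 2.183660 / 0.993873 = 2.197123.
Step 5: Under H0, H ~ chi^2(3); p-value = 0.532515.
Step 6: alpha = 0.05. fail to reject H0.

H = 2.1971, df = 3, p = 0.532515, fail to reject H0.


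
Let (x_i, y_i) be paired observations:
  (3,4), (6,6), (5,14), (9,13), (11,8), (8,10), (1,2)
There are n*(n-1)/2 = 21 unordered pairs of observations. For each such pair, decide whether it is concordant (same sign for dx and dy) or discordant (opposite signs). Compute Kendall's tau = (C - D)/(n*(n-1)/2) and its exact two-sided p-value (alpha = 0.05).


Step 1: Enumerate the 21 unordered pairs (i,j) with i<j and classify each by sign(x_j-x_i) * sign(y_j-y_i).
  (1,2):dx=+3,dy=+2->C; (1,3):dx=+2,dy=+10->C; (1,4):dx=+6,dy=+9->C; (1,5):dx=+8,dy=+4->C
  (1,6):dx=+5,dy=+6->C; (1,7):dx=-2,dy=-2->C; (2,3):dx=-1,dy=+8->D; (2,4):dx=+3,dy=+7->C
  (2,5):dx=+5,dy=+2->C; (2,6):dx=+2,dy=+4->C; (2,7):dx=-5,dy=-4->C; (3,4):dx=+4,dy=-1->D
  (3,5):dx=+6,dy=-6->D; (3,6):dx=+3,dy=-4->D; (3,7):dx=-4,dy=-12->C; (4,5):dx=+2,dy=-5->D
  (4,6):dx=-1,dy=-3->C; (4,7):dx=-8,dy=-11->C; (5,6):dx=-3,dy=+2->D; (5,7):dx=-10,dy=-6->C
  (6,7):dx=-7,dy=-8->C
Step 2: C = 15, D = 6, total pairs = 21.
Step 3: tau = (C - D)/(n(n-1)/2) = (15 - 6)/21 = 0.428571.
Step 4: Exact two-sided p-value (enumerate n! = 5040 permutations of y under H0): p = 0.238889.
Step 5: alpha = 0.05. fail to reject H0.

tau_b = 0.4286 (C=15, D=6), p = 0.238889, fail to reject H0.


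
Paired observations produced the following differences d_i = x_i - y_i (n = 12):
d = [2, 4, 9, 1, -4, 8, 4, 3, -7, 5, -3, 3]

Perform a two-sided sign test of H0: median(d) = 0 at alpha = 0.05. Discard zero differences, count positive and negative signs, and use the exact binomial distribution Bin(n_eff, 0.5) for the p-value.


Step 1: Discard zero differences. Original n = 12; n_eff = number of nonzero differences = 12.
Nonzero differences (with sign): +2, +4, +9, +1, -4, +8, +4, +3, -7, +5, -3, +3
Step 2: Count signs: positive = 9, negative = 3.
Step 3: Under H0: P(positive) = 0.5, so the number of positives S ~ Bin(12, 0.5).
Step 4: Two-sided exact p-value = sum of Bin(12,0.5) probabilities at or below the observed probability = 0.145996.
Step 5: alpha = 0.05. fail to reject H0.

n_eff = 12, pos = 9, neg = 3, p = 0.145996, fail to reject H0.


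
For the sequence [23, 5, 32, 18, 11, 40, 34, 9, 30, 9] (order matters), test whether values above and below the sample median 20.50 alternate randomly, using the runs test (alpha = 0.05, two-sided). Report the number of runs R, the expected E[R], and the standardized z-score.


Step 1: Compute median = 20.50; label A = above, B = below.
Labels in order: ABABBAABAB  (n_A = 5, n_B = 5)
Step 2: Count runs R = 8.
Step 3: Under H0 (random ordering), E[R] = 2*n_A*n_B/(n_A+n_B) + 1 = 2*5*5/10 + 1 = 6.0000.
        Var[R] = 2*n_A*n_B*(2*n_A*n_B - n_A - n_B) / ((n_A+n_B)^2 * (n_A+n_B-1)) = 2000/900 = 2.2222.
        SD[R] = 1.4907.
Step 4: Continuity-corrected z = (R - 0.5 - E[R]) / SD[R] = (8 - 0.5 - 6.0000) / 1.4907 = 1.0062.
Step 5: Two-sided p-value via normal approximation = 2*(1 - Phi(|z|)) = 0.314305.
Step 6: alpha = 0.05. fail to reject H0.

R = 8, z = 1.0062, p = 0.314305, fail to reject H0.


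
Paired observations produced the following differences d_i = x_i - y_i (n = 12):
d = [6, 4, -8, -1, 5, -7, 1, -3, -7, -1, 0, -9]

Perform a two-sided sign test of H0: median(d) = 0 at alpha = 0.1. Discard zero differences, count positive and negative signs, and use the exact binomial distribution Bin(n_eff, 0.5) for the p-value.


Step 1: Discard zero differences. Original n = 12; n_eff = number of nonzero differences = 11.
Nonzero differences (with sign): +6, +4, -8, -1, +5, -7, +1, -3, -7, -1, -9
Step 2: Count signs: positive = 4, negative = 7.
Step 3: Under H0: P(positive) = 0.5, so the number of positives S ~ Bin(11, 0.5).
Step 4: Two-sided exact p-value = sum of Bin(11,0.5) probabilities at or below the observed probability = 0.548828.
Step 5: alpha = 0.1. fail to reject H0.

n_eff = 11, pos = 4, neg = 7, p = 0.548828, fail to reject H0.


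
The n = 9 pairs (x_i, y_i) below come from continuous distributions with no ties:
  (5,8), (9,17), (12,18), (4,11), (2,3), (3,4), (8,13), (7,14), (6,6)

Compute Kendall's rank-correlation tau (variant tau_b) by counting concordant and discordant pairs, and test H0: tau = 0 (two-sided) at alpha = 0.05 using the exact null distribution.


Step 1: Enumerate the 36 unordered pairs (i,j) with i<j and classify each by sign(x_j-x_i) * sign(y_j-y_i).
  (1,2):dx=+4,dy=+9->C; (1,3):dx=+7,dy=+10->C; (1,4):dx=-1,dy=+3->D; (1,5):dx=-3,dy=-5->C
  (1,6):dx=-2,dy=-4->C; (1,7):dx=+3,dy=+5->C; (1,8):dx=+2,dy=+6->C; (1,9):dx=+1,dy=-2->D
  (2,3):dx=+3,dy=+1->C; (2,4):dx=-5,dy=-6->C; (2,5):dx=-7,dy=-14->C; (2,6):dx=-6,dy=-13->C
  (2,7):dx=-1,dy=-4->C; (2,8):dx=-2,dy=-3->C; (2,9):dx=-3,dy=-11->C; (3,4):dx=-8,dy=-7->C
  (3,5):dx=-10,dy=-15->C; (3,6):dx=-9,dy=-14->C; (3,7):dx=-4,dy=-5->C; (3,8):dx=-5,dy=-4->C
  (3,9):dx=-6,dy=-12->C; (4,5):dx=-2,dy=-8->C; (4,6):dx=-1,dy=-7->C; (4,7):dx=+4,dy=+2->C
  (4,8):dx=+3,dy=+3->C; (4,9):dx=+2,dy=-5->D; (5,6):dx=+1,dy=+1->C; (5,7):dx=+6,dy=+10->C
  (5,8):dx=+5,dy=+11->C; (5,9):dx=+4,dy=+3->C; (6,7):dx=+5,dy=+9->C; (6,8):dx=+4,dy=+10->C
  (6,9):dx=+3,dy=+2->C; (7,8):dx=-1,dy=+1->D; (7,9):dx=-2,dy=-7->C; (8,9):dx=-1,dy=-8->C
Step 2: C = 32, D = 4, total pairs = 36.
Step 3: tau = (C - D)/(n(n-1)/2) = (32 - 4)/36 = 0.777778.
Step 4: Exact two-sided p-value (enumerate n! = 362880 permutations of y under H0): p = 0.002425.
Step 5: alpha = 0.05. reject H0.

tau_b = 0.7778 (C=32, D=4), p = 0.002425, reject H0.


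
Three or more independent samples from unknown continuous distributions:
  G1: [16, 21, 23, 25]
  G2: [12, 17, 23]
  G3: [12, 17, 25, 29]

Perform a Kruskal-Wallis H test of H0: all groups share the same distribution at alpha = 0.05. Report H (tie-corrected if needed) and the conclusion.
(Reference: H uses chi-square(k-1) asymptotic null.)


Step 1: Combine all N = 11 observations and assign midranks.
sorted (value, group, rank): (12,G2,1.5), (12,G3,1.5), (16,G1,3), (17,G2,4.5), (17,G3,4.5), (21,G1,6), (23,G1,7.5), (23,G2,7.5), (25,G1,9.5), (25,G3,9.5), (29,G3,11)
Step 2: Sum ranks within each group.
R_1 = 26 (n_1 = 4)
R_2 = 13.5 (n_2 = 3)
R_3 = 26.5 (n_3 = 4)
Step 3: H = 12/(N(N+1)) * sum(R_i^2/n_i) - 3(N+1)
     = 12/(11*12) * (26^2/4 + 13.5^2/3 + 26.5^2/4) - 3*12
     = 0.090909 * 405.312 - 36
     = 0.846591.
Step 4: Ties present; correction factor C = 1 - 24/(11^3 - 11) = 0.981818. Corrected H = 0.846591 / 0.981818 = 0.862269.
Step 5: Under H0, H ~ chi^2(2); p-value = 0.649772.
Step 6: alpha = 0.05. fail to reject H0.

H = 0.8623, df = 2, p = 0.649772, fail to reject H0.


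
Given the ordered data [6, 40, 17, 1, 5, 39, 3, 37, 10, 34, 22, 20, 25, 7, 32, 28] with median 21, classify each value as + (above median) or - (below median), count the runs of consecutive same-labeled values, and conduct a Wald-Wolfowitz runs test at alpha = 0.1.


Step 1: Compute median = 21; label A = above, B = below.
Labels in order: BABBBABABAABABAA  (n_A = 8, n_B = 8)
Step 2: Count runs R = 12.
Step 3: Under H0 (random ordering), E[R] = 2*n_A*n_B/(n_A+n_B) + 1 = 2*8*8/16 + 1 = 9.0000.
        Var[R] = 2*n_A*n_B*(2*n_A*n_B - n_A - n_B) / ((n_A+n_B)^2 * (n_A+n_B-1)) = 14336/3840 = 3.7333.
        SD[R] = 1.9322.
Step 4: Continuity-corrected z = (R - 0.5 - E[R]) / SD[R] = (12 - 0.5 - 9.0000) / 1.9322 = 1.2939.
Step 5: Two-sided p-value via normal approximation = 2*(1 - Phi(|z|)) = 0.195709.
Step 6: alpha = 0.1. fail to reject H0.

R = 12, z = 1.2939, p = 0.195709, fail to reject H0.


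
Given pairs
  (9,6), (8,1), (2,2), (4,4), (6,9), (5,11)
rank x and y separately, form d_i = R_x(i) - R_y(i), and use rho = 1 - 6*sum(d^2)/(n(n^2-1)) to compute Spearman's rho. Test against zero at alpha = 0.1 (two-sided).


Step 1: Rank x and y separately (midranks; no ties here).
rank(x): 9->6, 8->5, 2->1, 4->2, 6->4, 5->3
rank(y): 6->4, 1->1, 2->2, 4->3, 9->5, 11->6
Step 2: d_i = R_x(i) - R_y(i); compute d_i^2.
  (6-4)^2=4, (5-1)^2=16, (1-2)^2=1, (2-3)^2=1, (4-5)^2=1, (3-6)^2=9
sum(d^2) = 32.
Step 3: rho = 1 - 6*32 / (6*(6^2 - 1)) = 1 - 192/210 = 0.085714.
Step 4: Under H0, t = rho * sqrt((n-2)/(1-rho^2)) = 0.1721 ~ t(4).
Step 5: Two-sided p-value from the t-distribution with 4 df = 0.871743.
Step 6: alpha = 0.1. fail to reject H0.

rho = 0.0857, p = 0.871743, fail to reject H0 at alpha = 0.1.


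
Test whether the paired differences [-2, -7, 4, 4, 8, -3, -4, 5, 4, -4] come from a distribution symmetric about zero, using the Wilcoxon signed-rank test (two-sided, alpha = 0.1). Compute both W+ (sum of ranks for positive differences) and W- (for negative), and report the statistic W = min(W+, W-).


Step 1: Drop any zero differences (none here) and take |d_i|.
|d| = [2, 7, 4, 4, 8, 3, 4, 5, 4, 4]
Step 2: Midrank |d_i| (ties get averaged ranks).
ranks: |2|->1, |7|->9, |4|->5, |4|->5, |8|->10, |3|->2, |4|->5, |5|->8, |4|->5, |4|->5
Step 3: Attach original signs; sum ranks with positive sign and with negative sign.
W+ = 5 + 5 + 10 + 8 + 5 = 33
W- = 1 + 9 + 2 + 5 + 5 = 22
(Check: W+ + W- = 55 should equal n(n+1)/2 = 55.)
Step 4: Test statistic W = min(W+, W-) = 22.
Step 5: Ties in |d|, so use the tie-corrected normal approximation.
        E[W] = n(n+1)/4 = 10*11/4 = 27.5.
        Tie groups: |d|=4 (t=5); sum(t^3 - t) = 120.
        Var[W] = n(n+1)(2n+1)/24 - sum(t^3-t)/48 = 2310/24 - 120/48 = 93.75.
        z = (W - E[W]) / sqrt(Var[W]) = (22 - 27.5) / 9.6825 = -0.5680.
        Two-sided p = 2*Phi(z) = 0.570009.
Step 6: alpha = 0.1. fail to reject H0.

W+ = 33, W- = 22, W = min = 22, p = 0.570009, fail to reject H0.


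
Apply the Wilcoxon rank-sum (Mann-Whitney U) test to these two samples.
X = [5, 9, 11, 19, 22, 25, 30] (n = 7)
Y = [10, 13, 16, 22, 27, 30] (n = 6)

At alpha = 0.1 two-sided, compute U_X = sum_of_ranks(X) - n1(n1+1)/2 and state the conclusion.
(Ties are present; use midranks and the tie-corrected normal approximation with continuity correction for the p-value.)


Step 1: Combine and sort all 13 observations; assign midranks.
sorted (value, group): (5,X), (9,X), (10,Y), (11,X), (13,Y), (16,Y), (19,X), (22,X), (22,Y), (25,X), (27,Y), (30,X), (30,Y)
ranks: 5->1, 9->2, 10->3, 11->4, 13->5, 16->6, 19->7, 22->8.5, 22->8.5, 25->10, 27->11, 30->12.5, 30->12.5
Step 2: Rank sum for X: R1 = 1 + 2 + 4 + 7 + 8.5 + 10 + 12.5 = 45.
Step 3: U_X = R1 - n1(n1+1)/2 = 45 - 7*8/2 = 45 - 28 = 17.
       U_Y = n1*n2 - U_X = 42 - 17 = 25.
Step 4: Ties are present, so use the tie-corrected normal approximation (with continuity correction) for the p-value.
Step 5: p-value = 0.616104; compare to alpha = 0.1. fail to reject H0.

U_X = 17, p = 0.616104, fail to reject H0 at alpha = 0.1.


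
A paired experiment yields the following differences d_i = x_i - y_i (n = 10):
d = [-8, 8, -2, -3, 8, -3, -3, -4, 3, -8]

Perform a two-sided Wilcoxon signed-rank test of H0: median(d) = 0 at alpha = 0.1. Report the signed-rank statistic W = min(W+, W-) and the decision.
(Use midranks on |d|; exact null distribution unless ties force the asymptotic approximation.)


Step 1: Drop any zero differences (none here) and take |d_i|.
|d| = [8, 8, 2, 3, 8, 3, 3, 4, 3, 8]
Step 2: Midrank |d_i| (ties get averaged ranks).
ranks: |8|->8.5, |8|->8.5, |2|->1, |3|->3.5, |8|->8.5, |3|->3.5, |3|->3.5, |4|->6, |3|->3.5, |8|->8.5
Step 3: Attach original signs; sum ranks with positive sign and with negative sign.
W+ = 8.5 + 8.5 + 3.5 = 20.5
W- = 8.5 + 1 + 3.5 + 3.5 + 3.5 + 6 + 8.5 = 34.5
(Check: W+ + W- = 55 should equal n(n+1)/2 = 55.)
Step 4: Test statistic W = min(W+, W-) = 20.5.
Step 5: Ties in |d|, so use the tie-corrected normal approximation.
        E[W] = n(n+1)/4 = 10*11/4 = 27.5.
        Tie groups: |d|=3 (t=4), |d|=8 (t=4); sum(t^3 - t) = 120.
        Var[W] = n(n+1)(2n+1)/24 - sum(t^3-t)/48 = 2310/24 - 120/48 = 93.75.
        z = (W - E[W]) / sqrt(Var[W]) = (20.5 - 27.5) / 9.6825 = -0.7230.
        Two-sided p = 2*Phi(z) = 0.469706.
Step 6: alpha = 0.1. fail to reject H0.

W+ = 20.5, W- = 34.5, W = min = 20.5, p = 0.469706, fail to reject H0.


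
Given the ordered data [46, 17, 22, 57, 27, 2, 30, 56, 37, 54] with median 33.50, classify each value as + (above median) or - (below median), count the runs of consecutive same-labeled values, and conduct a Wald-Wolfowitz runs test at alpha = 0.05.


Step 1: Compute median = 33.50; label A = above, B = below.
Labels in order: ABBABBBAAA  (n_A = 5, n_B = 5)
Step 2: Count runs R = 5.
Step 3: Under H0 (random ordering), E[R] = 2*n_A*n_B/(n_A+n_B) + 1 = 2*5*5/10 + 1 = 6.0000.
        Var[R] = 2*n_A*n_B*(2*n_A*n_B - n_A - n_B) / ((n_A+n_B)^2 * (n_A+n_B-1)) = 2000/900 = 2.2222.
        SD[R] = 1.4907.
Step 4: Continuity-corrected z = (R + 0.5 - E[R]) / SD[R] = (5 + 0.5 - 6.0000) / 1.4907 = -0.3354.
Step 5: Two-sided p-value via normal approximation = 2*(1 - Phi(|z|)) = 0.737316.
Step 6: alpha = 0.05. fail to reject H0.

R = 5, z = -0.3354, p = 0.737316, fail to reject H0.


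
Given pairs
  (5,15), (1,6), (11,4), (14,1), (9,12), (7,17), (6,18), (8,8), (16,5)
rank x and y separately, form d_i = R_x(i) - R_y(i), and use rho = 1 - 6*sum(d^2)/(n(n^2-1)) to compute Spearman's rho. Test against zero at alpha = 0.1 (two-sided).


Step 1: Rank x and y separately (midranks; no ties here).
rank(x): 5->2, 1->1, 11->7, 14->8, 9->6, 7->4, 6->3, 8->5, 16->9
rank(y): 15->7, 6->4, 4->2, 1->1, 12->6, 17->8, 18->9, 8->5, 5->3
Step 2: d_i = R_x(i) - R_y(i); compute d_i^2.
  (2-7)^2=25, (1-4)^2=9, (7-2)^2=25, (8-1)^2=49, (6-6)^2=0, (4-8)^2=16, (3-9)^2=36, (5-5)^2=0, (9-3)^2=36
sum(d^2) = 196.
Step 3: rho = 1 - 6*196 / (9*(9^2 - 1)) = 1 - 1176/720 = -0.633333.
Step 4: Under H0, t = rho * sqrt((n-2)/(1-rho^2)) = -2.1653 ~ t(7).
Step 5: Two-sided p-value from the t-distribution with 7 df = 0.067086.
Step 6: alpha = 0.1. reject H0.

rho = -0.6333, p = 0.067086, reject H0 at alpha = 0.1.


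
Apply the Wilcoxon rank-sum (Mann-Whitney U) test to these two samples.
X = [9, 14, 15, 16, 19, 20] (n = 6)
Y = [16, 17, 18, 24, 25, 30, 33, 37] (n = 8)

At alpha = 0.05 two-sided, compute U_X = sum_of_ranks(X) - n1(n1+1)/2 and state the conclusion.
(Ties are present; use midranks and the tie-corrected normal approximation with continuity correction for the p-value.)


Step 1: Combine and sort all 14 observations; assign midranks.
sorted (value, group): (9,X), (14,X), (15,X), (16,X), (16,Y), (17,Y), (18,Y), (19,X), (20,X), (24,Y), (25,Y), (30,Y), (33,Y), (37,Y)
ranks: 9->1, 14->2, 15->3, 16->4.5, 16->4.5, 17->6, 18->7, 19->8, 20->9, 24->10, 25->11, 30->12, 33->13, 37->14
Step 2: Rank sum for X: R1 = 1 + 2 + 3 + 4.5 + 8 + 9 = 27.5.
Step 3: U_X = R1 - n1(n1+1)/2 = 27.5 - 6*7/2 = 27.5 - 21 = 6.5.
       U_Y = n1*n2 - U_X = 48 - 6.5 = 41.5.
Step 4: Ties are present, so use the tie-corrected normal approximation (with continuity correction) for the p-value.
Step 5: p-value = 0.028013; compare to alpha = 0.05. reject H0.

U_X = 6.5, p = 0.028013, reject H0 at alpha = 0.05.


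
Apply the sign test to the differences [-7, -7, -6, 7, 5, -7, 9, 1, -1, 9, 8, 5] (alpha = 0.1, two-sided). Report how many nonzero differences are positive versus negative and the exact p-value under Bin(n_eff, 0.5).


Step 1: Discard zero differences. Original n = 12; n_eff = number of nonzero differences = 12.
Nonzero differences (with sign): -7, -7, -6, +7, +5, -7, +9, +1, -1, +9, +8, +5
Step 2: Count signs: positive = 7, negative = 5.
Step 3: Under H0: P(positive) = 0.5, so the number of positives S ~ Bin(12, 0.5).
Step 4: Two-sided exact p-value = sum of Bin(12,0.5) probabilities at or below the observed probability = 0.774414.
Step 5: alpha = 0.1. fail to reject H0.

n_eff = 12, pos = 7, neg = 5, p = 0.774414, fail to reject H0.


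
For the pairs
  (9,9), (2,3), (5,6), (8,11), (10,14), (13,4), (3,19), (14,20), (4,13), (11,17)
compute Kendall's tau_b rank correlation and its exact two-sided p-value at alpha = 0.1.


Step 1: Enumerate the 45 unordered pairs (i,j) with i<j and classify each by sign(x_j-x_i) * sign(y_j-y_i).
  (1,2):dx=-7,dy=-6->C; (1,3):dx=-4,dy=-3->C; (1,4):dx=-1,dy=+2->D; (1,5):dx=+1,dy=+5->C
  (1,6):dx=+4,dy=-5->D; (1,7):dx=-6,dy=+10->D; (1,8):dx=+5,dy=+11->C; (1,9):dx=-5,dy=+4->D
  (1,10):dx=+2,dy=+8->C; (2,3):dx=+3,dy=+3->C; (2,4):dx=+6,dy=+8->C; (2,5):dx=+8,dy=+11->C
  (2,6):dx=+11,dy=+1->C; (2,7):dx=+1,dy=+16->C; (2,8):dx=+12,dy=+17->C; (2,9):dx=+2,dy=+10->C
  (2,10):dx=+9,dy=+14->C; (3,4):dx=+3,dy=+5->C; (3,5):dx=+5,dy=+8->C; (3,6):dx=+8,dy=-2->D
  (3,7):dx=-2,dy=+13->D; (3,8):dx=+9,dy=+14->C; (3,9):dx=-1,dy=+7->D; (3,10):dx=+6,dy=+11->C
  (4,5):dx=+2,dy=+3->C; (4,6):dx=+5,dy=-7->D; (4,7):dx=-5,dy=+8->D; (4,8):dx=+6,dy=+9->C
  (4,9):dx=-4,dy=+2->D; (4,10):dx=+3,dy=+6->C; (5,6):dx=+3,dy=-10->D; (5,7):dx=-7,dy=+5->D
  (5,8):dx=+4,dy=+6->C; (5,9):dx=-6,dy=-1->C; (5,10):dx=+1,dy=+3->C; (6,7):dx=-10,dy=+15->D
  (6,8):dx=+1,dy=+16->C; (6,9):dx=-9,dy=+9->D; (6,10):dx=-2,dy=+13->D; (7,8):dx=+11,dy=+1->C
  (7,9):dx=+1,dy=-6->D; (7,10):dx=+8,dy=-2->D; (8,9):dx=-10,dy=-7->C; (8,10):dx=-3,dy=-3->C
  (9,10):dx=+7,dy=+4->C
Step 2: C = 28, D = 17, total pairs = 45.
Step 3: tau = (C - D)/(n(n-1)/2) = (28 - 17)/45 = 0.244444.
Step 4: Exact two-sided p-value (enumerate n! = 3628800 permutations of y under H0): p = 0.380720.
Step 5: alpha = 0.1. fail to reject H0.

tau_b = 0.2444 (C=28, D=17), p = 0.380720, fail to reject H0.


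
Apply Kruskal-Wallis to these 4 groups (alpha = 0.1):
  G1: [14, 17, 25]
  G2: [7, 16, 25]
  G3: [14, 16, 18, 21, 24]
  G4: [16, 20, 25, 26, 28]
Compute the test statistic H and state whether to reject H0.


Step 1: Combine all N = 16 observations and assign midranks.
sorted (value, group, rank): (7,G2,1), (14,G1,2.5), (14,G3,2.5), (16,G2,5), (16,G3,5), (16,G4,5), (17,G1,7), (18,G3,8), (20,G4,9), (21,G3,10), (24,G3,11), (25,G1,13), (25,G2,13), (25,G4,13), (26,G4,15), (28,G4,16)
Step 2: Sum ranks within each group.
R_1 = 22.5 (n_1 = 3)
R_2 = 19 (n_2 = 3)
R_3 = 36.5 (n_3 = 5)
R_4 = 58 (n_4 = 5)
Step 3: H = 12/(N(N+1)) * sum(R_i^2/n_i) - 3(N+1)
     = 12/(16*17) * (22.5^2/3 + 19^2/3 + 36.5^2/5 + 58^2/5) - 3*17
     = 0.044118 * 1228.33 - 51
     = 3.191176.
Step 4: Ties present; correction factor C = 1 - 54/(16^3 - 16) = 0.986765. Corrected H = 3.191176 / 0.986765 = 3.233979.
Step 5: Under H0, H ~ chi^2(3); p-value = 0.356938.
Step 6: alpha = 0.1. fail to reject H0.

H = 3.2340, df = 3, p = 0.356938, fail to reject H0.


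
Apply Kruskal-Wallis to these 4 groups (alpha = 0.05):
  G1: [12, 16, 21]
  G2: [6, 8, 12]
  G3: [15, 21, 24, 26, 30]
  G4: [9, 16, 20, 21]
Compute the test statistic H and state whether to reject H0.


Step 1: Combine all N = 15 observations and assign midranks.
sorted (value, group, rank): (6,G2,1), (8,G2,2), (9,G4,3), (12,G1,4.5), (12,G2,4.5), (15,G3,6), (16,G1,7.5), (16,G4,7.5), (20,G4,9), (21,G1,11), (21,G3,11), (21,G4,11), (24,G3,13), (26,G3,14), (30,G3,15)
Step 2: Sum ranks within each group.
R_1 = 23 (n_1 = 3)
R_2 = 7.5 (n_2 = 3)
R_3 = 59 (n_3 = 5)
R_4 = 30.5 (n_4 = 4)
Step 3: H = 12/(N(N+1)) * sum(R_i^2/n_i) - 3(N+1)
     = 12/(15*16) * (23^2/3 + 7.5^2/3 + 59^2/5 + 30.5^2/4) - 3*16
     = 0.050000 * 1123.85 - 48
     = 8.192292.
Step 4: Ties present; correction factor C = 1 - 36/(15^3 - 15) = 0.989286. Corrected H = 8.192292 / 0.989286 = 8.281017.
Step 5: Under H0, H ~ chi^2(3); p-value = 0.040547.
Step 6: alpha = 0.05. reject H0.

H = 8.2810, df = 3, p = 0.040547, reject H0.
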